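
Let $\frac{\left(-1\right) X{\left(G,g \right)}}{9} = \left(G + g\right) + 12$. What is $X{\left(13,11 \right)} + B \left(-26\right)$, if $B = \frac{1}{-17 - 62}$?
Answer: $- \frac{25570}{79} \approx -323.67$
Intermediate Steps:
$B = - \frac{1}{79}$ ($B = \frac{1}{-17 - 62} = \frac{1}{-79} = - \frac{1}{79} \approx -0.012658$)
$X{\left(G,g \right)} = -108 - 9 G - 9 g$ ($X{\left(G,g \right)} = - 9 \left(\left(G + g\right) + 12\right) = - 9 \left(12 + G + g\right) = -108 - 9 G - 9 g$)
$X{\left(13,11 \right)} + B \left(-26\right) = \left(-108 - 117 - 99\right) - - \frac{26}{79} = \left(-108 - 117 - 99\right) + \frac{26}{79} = -324 + \frac{26}{79} = - \frac{25570}{79}$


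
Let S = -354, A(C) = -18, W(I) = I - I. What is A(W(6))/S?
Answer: 3/59 ≈ 0.050847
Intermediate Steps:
W(I) = 0
A(W(6))/S = -18/(-354) = -18*(-1/354) = 3/59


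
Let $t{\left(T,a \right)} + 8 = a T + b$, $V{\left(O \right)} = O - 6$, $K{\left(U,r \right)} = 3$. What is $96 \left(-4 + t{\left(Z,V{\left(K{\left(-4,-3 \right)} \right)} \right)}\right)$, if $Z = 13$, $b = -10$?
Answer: $-5856$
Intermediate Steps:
$V{\left(O \right)} = -6 + O$ ($V{\left(O \right)} = O - 6 = -6 + O$)
$t{\left(T,a \right)} = -18 + T a$ ($t{\left(T,a \right)} = -8 + \left(a T - 10\right) = -8 + \left(T a - 10\right) = -8 + \left(-10 + T a\right) = -18 + T a$)
$96 \left(-4 + t{\left(Z,V{\left(K{\left(-4,-3 \right)} \right)} \right)}\right) = 96 \left(-4 + \left(-18 + 13 \left(-6 + 3\right)\right)\right) = 96 \left(-4 + \left(-18 + 13 \left(-3\right)\right)\right) = 96 \left(-4 - 57\right) = 96 \left(-61\right) = -5856$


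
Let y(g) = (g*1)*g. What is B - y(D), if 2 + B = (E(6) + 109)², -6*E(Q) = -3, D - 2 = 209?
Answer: -130131/4 ≈ -32533.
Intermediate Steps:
D = 211 (D = 2 + 209 = 211)
y(g) = g² (y(g) = g*g = g²)
E(Q) = ½ (E(Q) = -⅙*(-3) = ½)
B = 47953/4 (B = -2 + (½ + 109)² = -2 + (219/2)² = -2 + 47961/4 = 47953/4 ≈ 11988.)
B - y(D) = 47953/4 - 1*211² = 47953/4 - 1*44521 = 47953/4 - 44521 = -130131/4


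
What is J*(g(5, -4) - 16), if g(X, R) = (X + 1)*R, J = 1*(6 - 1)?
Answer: -200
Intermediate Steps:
J = 5 (J = 1*5 = 5)
g(X, R) = R*(1 + X) (g(X, R) = (1 + X)*R = R*(1 + X))
J*(g(5, -4) - 16) = 5*(-4*(1 + 5) - 16) = 5*(-4*6 - 16) = 5*(-24 - 16) = 5*(-40) = -200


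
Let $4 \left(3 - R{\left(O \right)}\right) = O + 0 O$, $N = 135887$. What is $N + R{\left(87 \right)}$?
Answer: $\frac{543473}{4} \approx 1.3587 \cdot 10^{5}$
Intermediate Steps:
$R{\left(O \right)} = 3 - \frac{O}{4}$ ($R{\left(O \right)} = 3 - \frac{O + 0 O}{4} = 3 - \frac{O + 0}{4} = 3 - \frac{O}{4}$)
$N + R{\left(87 \right)} = 135887 + \left(3 - \frac{87}{4}\right) = 135887 - \frac{75}{4} = \frac{543473}{4}$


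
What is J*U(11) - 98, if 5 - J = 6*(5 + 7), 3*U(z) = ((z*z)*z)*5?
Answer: -446179/3 ≈ -1.4873e+5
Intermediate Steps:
U(z) = 5*z³/3 (U(z) = (((z*z)*z)*5)/3 = ((z²*z)*5)/3 = (z³*5)/3 = (5*z³)/3 = 5*z³/3)
J = -67 (J = 5 - 6*(5 + 7) = 5 - 6*12 = 5 - 1*72 = 5 - 72 = -67)
J*U(11) - 98 = -335*11³/3 - 98 = -335*1331/3 - 98 = -67*6655/3 - 98 = -445885/3 - 98 = -446179/3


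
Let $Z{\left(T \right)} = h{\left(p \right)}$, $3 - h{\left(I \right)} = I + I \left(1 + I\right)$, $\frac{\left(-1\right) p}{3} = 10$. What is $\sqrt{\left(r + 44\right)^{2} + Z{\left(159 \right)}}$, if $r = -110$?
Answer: $3 \sqrt{391} \approx 59.321$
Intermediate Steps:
$p = -30$ ($p = \left(-3\right) 10 = -30$)
$h{\left(I \right)} = 3 - I - I \left(1 + I\right)$ ($h{\left(I \right)} = 3 - \left(I + I \left(1 + I\right)\right) = 3 - I - I \left(1 + I\right)$)
$Z{\left(T \right)} = -837$ ($Z{\left(T \right)} = 3 - \left(-30\right)^{2} - -60 = 3 - 900 + 60 = -837$)
$\sqrt{\left(r + 44\right)^{2} + Z{\left(159 \right)}} = \sqrt{\left(-110 + 44\right)^{2} - 837} = \sqrt{\left(-66\right)^{2} - 837} = \sqrt{4356 - 837} = \sqrt{3519} = 3 \sqrt{391}$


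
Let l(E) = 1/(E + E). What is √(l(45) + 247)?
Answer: √222310/30 ≈ 15.717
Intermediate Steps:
l(E) = 1/(2*E)
√(l(45) + 247) = √((½)/45 + 247) = √((½)*(1/45) + 247) = √(1/90 + 247) = √(22231/90) = √222310/30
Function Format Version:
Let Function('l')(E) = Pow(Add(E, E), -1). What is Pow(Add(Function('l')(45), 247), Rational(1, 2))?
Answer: Mul(Rational(1, 30), Pow(222310, Rational(1, 2))) ≈ 15.717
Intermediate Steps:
Function('l')(E) = Mul(Rational(1, 2), Pow(E, -1)) (Function('l')(E) = Pow(Mul(2, E), -1) = Mul(Rational(1, 2), Pow(E, -1)))
Pow(Add(Function('l')(45), 247), Rational(1, 2)) = Pow(Add(Mul(Rational(1, 2), Pow(45, -1)), 247), Rational(1, 2)) = Pow(Add(Mul(Rational(1, 2), Rational(1, 45)), 247), Rational(1, 2)) = Pow(Add(Rational(1, 90), 247), Rational(1, 2)) = Pow(Rational(22231, 90), Rational(1, 2)) = Mul(Rational(1, 30), Pow(222310, Rational(1, 2)))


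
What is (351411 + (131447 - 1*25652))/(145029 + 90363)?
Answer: 76201/39232 ≈ 1.9423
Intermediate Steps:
(351411 + (131447 - 1*25652))/(145029 + 90363) = (351411 + (131447 - 25652))/235392 = (351411 + 105795)*(1/235392) = 457206*(1/235392) = 76201/39232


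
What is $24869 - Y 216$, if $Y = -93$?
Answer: $44957$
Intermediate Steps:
$24869 - Y 216 = 24869 - \left(-93\right) 216 = 24869 - -20088 = 24869 + 20088 = 44957$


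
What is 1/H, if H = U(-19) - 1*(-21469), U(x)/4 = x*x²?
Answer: -1/5967 ≈ -0.00016759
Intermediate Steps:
U(x) = 4*x³ (U(x) = 4*(x*x²) = 4*x³)
H = -5967 (H = 4*(-19)³ - 1*(-21469) = 4*(-6859) + 21469 = -27436 + 21469 = -5967)
1/H = 1/(-5967) = -1/5967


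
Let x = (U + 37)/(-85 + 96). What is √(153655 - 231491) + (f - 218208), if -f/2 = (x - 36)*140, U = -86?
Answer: -2275688/11 + 2*I*√19459 ≈ -2.0688e+5 + 278.99*I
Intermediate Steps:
x = -49/11 (x = (-86 + 37)/(-85 + 96) = -49/11 ≈ -4.4545)
f = 124600/11 (f = -2*(-49/11 - 36)*140 = -(-890)*140/11 = -2*(-62300/11) = 124600/11 ≈ 11327.)
√(153655 - 231491) + (f - 218208) = √(153655 - 231491) + (124600/11 - 218208) = √(-77836) - 2275688/11 = 2*I*√19459 - 2275688/11 = -2275688/11 + 2*I*√19459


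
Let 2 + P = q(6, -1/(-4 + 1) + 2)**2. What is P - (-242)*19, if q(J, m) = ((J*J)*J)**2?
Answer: 2176786932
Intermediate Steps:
q(J, m) = J**6 (q(J, m) = (J**2*J)**2 = (J**3)**2 = J**6)
P = 2176782334 (P = -2 + (6**6)**2 = -2 + 46656**2 = -2 + 2176782336 = 2176782334)
P - (-242)*19 = 2176782334 - (-242)*19 = 2176782334 - 1*(-4598) = 2176782334 + 4598 = 2176786932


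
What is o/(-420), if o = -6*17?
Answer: 17/70 ≈ 0.24286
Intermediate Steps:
o = -102
o/(-420) = -102/(-420) = -102*(-1/420) = 17/70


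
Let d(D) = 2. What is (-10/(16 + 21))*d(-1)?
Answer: -20/37 ≈ -0.54054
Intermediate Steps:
(-10/(16 + 21))*d(-1) = (-10/(16 + 21))*2 = (-10/37)*2 = ((1/37)*(-10))*2 = -10/37*2 = -20/37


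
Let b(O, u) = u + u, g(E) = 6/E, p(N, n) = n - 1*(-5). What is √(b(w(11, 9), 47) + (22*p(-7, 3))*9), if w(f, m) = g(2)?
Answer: √1678 ≈ 40.963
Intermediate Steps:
p(N, n) = 5 + n (p(N, n) = n + 5 = 5 + n)
w(f, m) = 3 (w(f, m) = 6/2 = 6*(½) = 3)
b(O, u) = 2*u
√(b(w(11, 9), 47) + (22*p(-7, 3))*9) = √(2*47 + (22*(5 + 3))*9) = √(94 + (22*8)*9) = √(94 + 176*9) = √(94 + 1584) = √1678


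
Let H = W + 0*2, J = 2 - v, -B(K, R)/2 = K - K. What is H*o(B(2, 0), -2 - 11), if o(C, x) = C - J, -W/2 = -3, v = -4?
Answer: -36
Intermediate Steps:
W = 6 (W = -2*(-3) = 6)
B(K, R) = 0 (B(K, R) = -2*(K - K) = -2*0 = 0)
J = 6 (J = 2 - 1*(-4) = 2 + 4 = 6)
o(C, x) = -6 + C (o(C, x) = C - 1*6 = C - 6 = -6 + C)
H = 6 (H = 6 + 0*2 = 6 + 0 = 6)
H*o(B(2, 0), -2 - 11) = 6*(-6 + 0) = 6*(-6) = -36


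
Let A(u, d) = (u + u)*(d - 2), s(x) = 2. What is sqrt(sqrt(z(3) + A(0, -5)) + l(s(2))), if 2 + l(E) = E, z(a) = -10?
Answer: (-10)**(1/4) ≈ 1.2574 + 1.2574*I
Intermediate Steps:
A(u, d) = 2*u*(-2 + d) (A(u, d) = (2*u)*(-2 + d) = 2*u*(-2 + d))
l(E) = -2 + E
sqrt(sqrt(z(3) + A(0, -5)) + l(s(2))) = sqrt(sqrt(-10 + 2*0*(-2 - 5)) + (-2 + 2)) = sqrt(sqrt(-10 + 2*0*(-7)) + 0) = sqrt(sqrt(-10 + 0) + 0) = sqrt(sqrt(-10) + 0) = sqrt(I*sqrt(10) + 0) = sqrt(I*sqrt(10)) = 10**(1/4)*sqrt(I)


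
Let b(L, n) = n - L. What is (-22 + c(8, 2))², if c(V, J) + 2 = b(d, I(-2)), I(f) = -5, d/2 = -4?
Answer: 441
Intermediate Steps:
d = -8 (d = 2*(-4) = -8)
c(V, J) = 1 (c(V, J) = -2 + (-5 - 1*(-8)) = -2 + (-5 + 8) = -2 + 3 = 1)
(-22 + c(8, 2))² = (-22 + 1)² = (-21)² = 441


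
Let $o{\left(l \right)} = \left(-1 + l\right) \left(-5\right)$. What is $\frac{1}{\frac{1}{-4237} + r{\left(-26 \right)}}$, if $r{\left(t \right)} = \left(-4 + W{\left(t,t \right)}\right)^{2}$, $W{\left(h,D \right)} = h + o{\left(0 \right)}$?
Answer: $\frac{4237}{2648124} \approx 0.0016$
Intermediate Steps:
$o{\left(l \right)} = 5 - 5 l$
$W{\left(h,D \right)} = 5 + h$ ($W{\left(h,D \right)} = h + \left(5 - 0\right) = h + \left(5 + 0\right) = h + 5 = 5 + h$)
$r{\left(t \right)} = \left(1 + t\right)^{2}$ ($r{\left(t \right)} = \left(-4 + \left(5 + t\right)\right)^{2} = \left(1 + t\right)^{2}$)
$\frac{1}{\frac{1}{-4237} + r{\left(-26 \right)}} = \frac{1}{\frac{1}{-4237} + \left(1 - 26\right)^{2}} = \frac{1}{- \frac{1}{4237} + \left(-25\right)^{2}} = \frac{1}{- \frac{1}{4237} + 625} = \frac{1}{\frac{2648124}{4237}} = \frac{4237}{2648124}$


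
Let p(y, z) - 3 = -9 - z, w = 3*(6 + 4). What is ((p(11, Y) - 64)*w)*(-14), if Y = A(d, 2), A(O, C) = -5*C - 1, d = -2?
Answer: 24780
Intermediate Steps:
A(O, C) = -1 - 5*C
w = 30 (w = 3*10 = 30)
Y = -11 (Y = -1 - 5*2 = -1 - 10 = -11)
p(y, z) = -6 - z (p(y, z) = 3 + (-9 - z) = -6 - z)
((p(11, Y) - 64)*w)*(-14) = (((-6 - 1*(-11)) - 64)*30)*(-14) = (((-6 + 11) - 64)*30)*(-14) = ((5 - 64)*30)*(-14) = -59*30*(-14) = -1770*(-14) = 24780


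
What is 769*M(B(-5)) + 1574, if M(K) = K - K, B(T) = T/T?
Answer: 1574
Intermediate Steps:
B(T) = 1
M(K) = 0
769*M(B(-5)) + 1574 = 769*0 + 1574 = 0 + 1574 = 1574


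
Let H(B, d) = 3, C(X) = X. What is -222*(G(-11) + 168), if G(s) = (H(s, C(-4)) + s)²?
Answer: -51504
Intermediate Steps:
G(s) = (3 + s)²
-222*(G(-11) + 168) = -222*((3 - 11)² + 168) = -222*((-8)² + 168) = -222*(64 + 168) = -222*232 = -51504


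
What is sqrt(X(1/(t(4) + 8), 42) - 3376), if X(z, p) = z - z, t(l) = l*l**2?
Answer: 4*I*sqrt(211) ≈ 58.103*I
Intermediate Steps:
t(l) = l**3
X(z, p) = 0
sqrt(X(1/(t(4) + 8), 42) - 3376) = sqrt(0 - 3376) = sqrt(-3376) = 4*I*sqrt(211)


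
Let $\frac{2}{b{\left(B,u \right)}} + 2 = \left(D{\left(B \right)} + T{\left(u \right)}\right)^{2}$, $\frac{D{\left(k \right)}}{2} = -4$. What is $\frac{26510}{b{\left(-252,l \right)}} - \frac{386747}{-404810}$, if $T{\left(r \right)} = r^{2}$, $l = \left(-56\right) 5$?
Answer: $\frac{32974214107628972847}{404810} \approx 8.1456 \cdot 10^{13}$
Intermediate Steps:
$D{\left(k \right)} = -8$ ($D{\left(k \right)} = 2 \left(-4\right) = -8$)
$l = -280$
$b{\left(B,u \right)} = \frac{2}{-2 + \left(-8 + u^{2}\right)^{2}}$
$\frac{26510}{b{\left(-252,l \right)}} - \frac{386747}{-404810} = \frac{26510}{2 \frac{1}{-2 + \left(-8 + \left(-280\right)^{2}\right)^{2}}} - \frac{386747}{-404810} = \frac{26510}{2 \frac{1}{-2 + \left(-8 + 78400\right)^{2}}} - - \frac{386747}{404810} = \frac{26510}{2 \frac{1}{-2 + 78392^{2}}} + \frac{386747}{404810} = \frac{26510}{2 \frac{1}{-2 + 6145305664}} + \frac{386747}{404810} = \frac{26510}{2 \cdot \frac{1}{6145305662}} + \frac{386747}{404810} = 26510 \frac{1}{\frac{1}{3072652831}} + \frac{386747}{404810} = 26510 \cdot 3072652831 + \frac{386747}{404810} = 81456026549810 + \frac{386747}{404810} = \frac{32974214107628972847}{404810}$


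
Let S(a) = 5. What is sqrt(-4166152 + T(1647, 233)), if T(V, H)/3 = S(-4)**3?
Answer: I*sqrt(4165777) ≈ 2041.0*I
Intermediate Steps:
T(V, H) = 375 (T(V, H) = 3*5**3 = 3*125 = 375)
sqrt(-4166152 + T(1647, 233)) = sqrt(-4166152 + 375) = sqrt(-4165777) = I*sqrt(4165777)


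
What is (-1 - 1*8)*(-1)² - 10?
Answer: -19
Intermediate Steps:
(-1 - 1*8)*(-1)² - 10 = (-1 - 8)*1 - 10 = -9*1 - 10 = -9 - 10 = -19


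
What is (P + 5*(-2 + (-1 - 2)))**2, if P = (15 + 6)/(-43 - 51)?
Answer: 5621641/8836 ≈ 636.22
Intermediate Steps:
P = -21/94 (P = 21/(-94) = 21*(-1/94) = -21/94 ≈ -0.22340)
(P + 5*(-2 + (-1 - 2)))**2 = (-21/94 + 5*(-2 + (-1 - 2)))**2 = (-21/94 + 5*(-2 - 3))**2 = (-21/94 + 5*(-5))**2 = (-21/94 - 25)**2 = (-2371/94)**2 = 5621641/8836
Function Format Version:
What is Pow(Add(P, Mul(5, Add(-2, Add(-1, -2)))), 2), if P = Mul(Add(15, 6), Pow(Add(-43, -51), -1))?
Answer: Rational(5621641, 8836) ≈ 636.22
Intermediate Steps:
P = Rational(-21, 94) (P = Mul(21, Pow(-94, -1)) = Mul(21, Rational(-1, 94)) = Rational(-21, 94) ≈ -0.22340)
Pow(Add(P, Mul(5, Add(-2, Add(-1, -2)))), 2) = Pow(Add(Rational(-21, 94), Mul(5, Add(-2, Add(-1, -2)))), 2) = Pow(Add(Rational(-21, 94), Mul(5, Add(-2, -3))), 2) = Pow(Add(Rational(-21, 94), Mul(5, -5)), 2) = Pow(Add(Rational(-21, 94), -25), 2) = Pow(Rational(-2371, 94), 2) = Rational(5621641, 8836)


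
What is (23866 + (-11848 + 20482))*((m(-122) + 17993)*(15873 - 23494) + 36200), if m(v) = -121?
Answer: -4425405140000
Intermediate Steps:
(23866 + (-11848 + 20482))*((m(-122) + 17993)*(15873 - 23494) + 36200) = (23866 + (-11848 + 20482))*((-121 + 17993)*(15873 - 23494) + 36200) = (23866 + 8634)*(17872*(-7621) + 36200) = 32500*(-136202512 + 36200) = 32500*(-136166312) = -4425405140000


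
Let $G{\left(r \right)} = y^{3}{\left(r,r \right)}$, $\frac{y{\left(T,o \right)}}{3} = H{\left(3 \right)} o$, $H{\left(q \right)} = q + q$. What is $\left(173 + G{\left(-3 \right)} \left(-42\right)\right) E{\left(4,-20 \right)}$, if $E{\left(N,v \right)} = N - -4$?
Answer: $52909288$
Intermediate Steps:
$H{\left(q \right)} = 2 q$
$E{\left(N,v \right)} = 4 + N$ ($E{\left(N,v \right)} = N + 4 = 4 + N$)
$y{\left(T,o \right)} = 18 o$ ($y{\left(T,o \right)} = 3 \cdot 2 \cdot 3 o = 3 \cdot 6 o = 18 o$)
$G{\left(r \right)} = 5832 r^{3}$ ($G{\left(r \right)} = \left(18 r\right)^{3} = 5832 r^{3}$)
$\left(173 + G{\left(-3 \right)} \left(-42\right)\right) E{\left(4,-20 \right)} = \left(173 + 5832 \left(-3\right)^{3} \left(-42\right)\right) \left(4 + 4\right) = \left(173 + 5832 \left(-27\right) \left(-42\right)\right) 8 = \left(173 - -6613488\right) 8 = \left(173 + 6613488\right) 8 = 6613661 \cdot 8 = 52909288$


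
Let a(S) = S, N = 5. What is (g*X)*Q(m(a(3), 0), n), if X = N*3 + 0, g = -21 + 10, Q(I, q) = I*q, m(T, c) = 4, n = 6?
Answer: -3960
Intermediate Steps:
g = -11
X = 15 (X = 5*3 + 0 = 15 + 0 = 15)
(g*X)*Q(m(a(3), 0), n) = (-11*15)*(4*6) = -165*24 = -3960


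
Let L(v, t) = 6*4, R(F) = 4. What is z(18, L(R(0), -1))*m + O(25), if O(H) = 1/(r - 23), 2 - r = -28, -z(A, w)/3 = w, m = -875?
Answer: 441001/7 ≈ 63000.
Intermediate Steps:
L(v, t) = 24
z(A, w) = -3*w
r = 30 (r = 2 - 1*(-28) = 2 + 28 = 30)
O(H) = ⅐ (O(H) = 1/(30 - 23) = 1/7 = ⅐)
z(18, L(R(0), -1))*m + O(25) = -3*24*(-875) + ⅐ = -72*(-875) + ⅐ = 63000 + ⅐ = 441001/7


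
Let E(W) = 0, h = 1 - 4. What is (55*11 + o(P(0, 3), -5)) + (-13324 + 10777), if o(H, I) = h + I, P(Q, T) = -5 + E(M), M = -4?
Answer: -1950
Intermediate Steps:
h = -3
P(Q, T) = -5 (P(Q, T) = -5 + 0 = -5)
o(H, I) = -3 + I
(55*11 + o(P(0, 3), -5)) + (-13324 + 10777) = (55*11 + (-3 - 5)) + (-13324 + 10777) = (605 - 8) - 2547 = 597 - 2547 = -1950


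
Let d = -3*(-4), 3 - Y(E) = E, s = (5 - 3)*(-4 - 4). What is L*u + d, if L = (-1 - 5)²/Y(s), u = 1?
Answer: 264/19 ≈ 13.895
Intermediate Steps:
s = -16 (s = 2*(-8) = -16)
Y(E) = 3 - E
d = 12
L = 36/19 (L = (-1 - 5)²/(3 - 1*(-16)) = (-6)²/(3 + 16) = 36/19 ≈ 1.8947)
L*u + d = (36/19)*1 + 12 = 36/19 + 12 = 264/19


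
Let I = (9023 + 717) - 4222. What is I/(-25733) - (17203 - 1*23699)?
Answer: 167156050/25733 ≈ 6495.8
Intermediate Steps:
I = 5518 (I = 9740 - 4222 = 5518)
I/(-25733) - (17203 - 1*23699) = 5518/(-25733) - (17203 - 1*23699) = 5518*(-1/25733) - (17203 - 23699) = -5518/25733 - 1*(-6496) = -5518/25733 + 6496 = 167156050/25733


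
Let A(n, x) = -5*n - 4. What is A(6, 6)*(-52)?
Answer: 1768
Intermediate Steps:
A(n, x) = -4 - 5*n
A(6, 6)*(-52) = (-4 - 5*6)*(-52) = (-4 - 30)*(-52) = -34*(-52) = 1768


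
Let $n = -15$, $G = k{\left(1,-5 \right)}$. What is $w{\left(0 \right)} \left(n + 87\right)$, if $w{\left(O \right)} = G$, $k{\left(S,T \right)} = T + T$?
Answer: $-720$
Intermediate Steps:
$k{\left(S,T \right)} = 2 T$
$G = -10$ ($G = 2 \left(-5\right) = -10$)
$w{\left(O \right)} = -10$
$w{\left(0 \right)} \left(n + 87\right) = - 10 \left(-15 + 87\right) = \left(-10\right) 72 = -720$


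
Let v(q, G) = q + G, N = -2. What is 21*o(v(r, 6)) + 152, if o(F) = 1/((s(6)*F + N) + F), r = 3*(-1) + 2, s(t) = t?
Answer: 1679/11 ≈ 152.64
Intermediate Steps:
r = -1 (r = -3 + 2 = -1)
v(q, G) = G + q
o(F) = 1/(-2 + 7*F) (o(F) = 1/((6*F - 2) + F) = 1/((-2 + 6*F) + F) = 1/(-2 + 7*F))
21*o(v(r, 6)) + 152 = 21/(-2 + 7*(6 - 1)) + 152 = 21/(-2 + 7*5) + 152 = 21/(-2 + 35) + 152 = 21/33 + 152 = 21*(1/33) + 152 = 7/11 + 152 = 1679/11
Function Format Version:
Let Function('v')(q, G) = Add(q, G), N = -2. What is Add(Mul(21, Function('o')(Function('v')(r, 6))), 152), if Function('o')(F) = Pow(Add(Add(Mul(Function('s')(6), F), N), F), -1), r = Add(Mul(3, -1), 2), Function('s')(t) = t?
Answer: Rational(1679, 11) ≈ 152.64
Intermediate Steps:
r = -1 (r = Add(-3, 2) = -1)
Function('v')(q, G) = Add(G, q)
Function('o')(F) = Pow(Add(-2, Mul(7, F)), -1) (Function('o')(F) = Pow(Add(Add(Mul(6, F), -2), F), -1) = Pow(Add(Add(-2, Mul(6, F)), F), -1) = Pow(Add(-2, Mul(7, F)), -1))
Add(Mul(21, Function('o')(Function('v')(r, 6))), 152) = Add(Mul(21, Pow(Add(-2, Mul(7, Add(6, -1))), -1)), 152) = Add(Mul(21, Pow(Add(-2, Mul(7, 5)), -1)), 152) = Add(Mul(21, Pow(Add(-2, 35), -1)), 152) = Add(Mul(21, Pow(33, -1)), 152) = Add(Mul(21, Rational(1, 33)), 152) = Add(Rational(7, 11), 152) = Rational(1679, 11)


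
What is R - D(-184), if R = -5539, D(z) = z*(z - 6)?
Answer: -40499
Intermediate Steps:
D(z) = z*(-6 + z)
R - D(-184) = -5539 - (-184)*(-6 - 184) = -5539 - (-184)*(-190) = -5539 - 1*34960 = -5539 - 34960 = -40499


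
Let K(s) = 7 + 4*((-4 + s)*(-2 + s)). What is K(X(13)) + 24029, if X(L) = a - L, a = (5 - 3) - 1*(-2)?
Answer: 24608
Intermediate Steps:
a = 4 (a = 2 + 2 = 4)
X(L) = 4 - L
K(s) = 7 + 4*(-4 + s)*(-2 + s)
K(X(13)) + 24029 = (39 - 24*(4 - 1*13) + 4*(4 - 1*13)²) + 24029 = (39 - 24*(4 - 13) + 4*(4 - 13)²) + 24029 = (39 - 24*(-9) + 4*(-9)²) + 24029 = (39 + 216 + 4*81) + 24029 = (39 + 216 + 324) + 24029 = 579 + 24029 = 24608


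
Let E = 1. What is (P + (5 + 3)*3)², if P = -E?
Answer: 529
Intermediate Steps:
P = -1 (P = -1*1 = -1)
(P + (5 + 3)*3)² = (-1 + (5 + 3)*3)² = (-1 + 8*3)² = (-1 + 24)² = 23² = 529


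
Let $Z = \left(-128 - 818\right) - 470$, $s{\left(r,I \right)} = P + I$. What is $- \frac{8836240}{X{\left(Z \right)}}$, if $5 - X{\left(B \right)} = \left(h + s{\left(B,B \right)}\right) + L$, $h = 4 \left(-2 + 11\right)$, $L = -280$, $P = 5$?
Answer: $- \frac{441812}{83} \approx -5323.0$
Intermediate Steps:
$s{\left(r,I \right)} = 5 + I$
$Z = -1416$ ($Z = -946 - 470 = -1416$)
$h = 36$ ($h = 4 \cdot 9 = 36$)
$X{\left(B \right)} = 244 - B$ ($X{\left(B \right)} = 5 - \left(\left(36 + \left(5 + B\right)\right) - 280\right) = 5 - \left(\left(41 + B\right) - 280\right) = 5 - \left(-239 + B\right) = 244 - B$)
$- \frac{8836240}{X{\left(Z \right)}} = - \frac{8836240}{244 - -1416} = - \frac{8836240}{244 + 1416} = - \frac{8836240}{1660} = \left(-8836240\right) \frac{1}{1660} = - \frac{441812}{83}$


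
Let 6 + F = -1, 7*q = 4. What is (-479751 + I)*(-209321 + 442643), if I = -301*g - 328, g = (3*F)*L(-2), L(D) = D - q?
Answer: -115805408226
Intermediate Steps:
q = 4/7 (q = (⅐)*4 = 4/7 ≈ 0.57143)
F = -7 (F = -6 - 1 = -7)
L(D) = -4/7 + D (L(D) = D - 1*4/7 = D - 4/7 = -4/7 + D)
g = 54 (g = (3*(-7))*(-4/7 - 2) = -21*(-18/7) = 54)
I = -16582 (I = -301*54 - 328 = -16254 - 328 = -16582)
(-479751 + I)*(-209321 + 442643) = (-479751 - 16582)*(-209321 + 442643) = -496333*233322 = -115805408226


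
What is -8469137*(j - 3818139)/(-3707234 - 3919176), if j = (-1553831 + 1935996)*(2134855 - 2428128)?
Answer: -474620999272999604/3813205 ≈ -1.2447e+11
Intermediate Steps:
j = -112078676045 (j = 382165*(-293273) = -112078676045)
-8469137*(j - 3818139)/(-3707234 - 3919176) = -8469137*(-112078676045 - 3818139)/(-3707234 - 3919176) = -8469137/((-7626410/(-112082494184))) = -8469137/((-7626410*(-1/112082494184))) = -8469137/3813205/56041247092 = -8469137*56041247092/3813205 = -474620999272999604/3813205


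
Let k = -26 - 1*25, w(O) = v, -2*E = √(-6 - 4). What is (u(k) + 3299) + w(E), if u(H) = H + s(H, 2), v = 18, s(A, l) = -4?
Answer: 3262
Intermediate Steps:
E = -I*√10/2 (E = -√(-6 - 4)/2 = -I*√10/2 ≈ -1.5811*I)
w(O) = 18
k = -51 (k = -26 - 25 = -51)
u(H) = -4 + H (u(H) = H - 4 = -4 + H)
(u(k) + 3299) + w(E) = ((-4 - 51) + 3299) + 18 = (-55 + 3299) + 18 = 3244 + 18 = 3262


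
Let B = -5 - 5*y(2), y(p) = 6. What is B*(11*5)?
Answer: -1925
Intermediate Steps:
B = -35 (B = -5 - 5*6 = -5 - 30 = -35)
B*(11*5) = -385*5 = -35*55 = -1925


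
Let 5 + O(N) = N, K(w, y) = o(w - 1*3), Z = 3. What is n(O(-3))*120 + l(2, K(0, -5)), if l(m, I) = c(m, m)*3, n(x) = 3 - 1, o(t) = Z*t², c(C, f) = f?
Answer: 246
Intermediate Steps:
o(t) = 3*t²
K(w, y) = 3*(-3 + w)² (K(w, y) = 3*(w - 1*3)² = 3*(w - 3)² = 3*(-3 + w)²)
O(N) = -5 + N
n(x) = 2
l(m, I) = 3*m (l(m, I) = m*3 = 3*m)
n(O(-3))*120 + l(2, K(0, -5)) = 2*120 + 3*2 = 240 + 6 = 246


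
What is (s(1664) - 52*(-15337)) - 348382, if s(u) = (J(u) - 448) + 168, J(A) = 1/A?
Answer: 746906369/1664 ≈ 4.4886e+5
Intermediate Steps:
s(u) = -280 + 1/u (s(u) = (1/u - 448) + 168 = (-448 + 1/u) + 168 = -280 + 1/u)
(s(1664) - 52*(-15337)) - 348382 = ((-280 + 1/1664) - 52*(-15337)) - 348382 = ((-280 + 1/1664) + 797524) - 348382 = (-465919/1664 + 797524) - 348382 = 1326614017/1664 - 348382 = 746906369/1664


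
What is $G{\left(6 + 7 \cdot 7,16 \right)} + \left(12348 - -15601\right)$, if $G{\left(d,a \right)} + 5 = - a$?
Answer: $27928$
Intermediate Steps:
$G{\left(d,a \right)} = -5 - a$
$G{\left(6 + 7 \cdot 7,16 \right)} + \left(12348 - -15601\right) = \left(-5 - 16\right) + \left(12348 - -15601\right) = \left(-5 - 16\right) + \left(12348 + 15601\right) = -21 + 27949 = 27928$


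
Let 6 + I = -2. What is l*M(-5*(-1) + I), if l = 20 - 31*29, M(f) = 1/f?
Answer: 293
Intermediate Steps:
I = -8 (I = -6 - 2 = -8)
l = -879 (l = 20 - 899 = -879)
l*M(-5*(-1) + I) = -879/(-5*(-1) - 8) = -879/(5 - 8) = -879/(-3) = -879*(-⅓) = 293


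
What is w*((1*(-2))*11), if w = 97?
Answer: -2134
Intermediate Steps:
w*((1*(-2))*11) = 97*((1*(-2))*11) = 97*(-2*11) = 97*(-22) = -2134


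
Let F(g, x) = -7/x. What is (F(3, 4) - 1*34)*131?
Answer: -18733/4 ≈ -4683.3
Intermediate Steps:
(F(3, 4) - 1*34)*131 = (-7/4 - 1*34)*131 = (-7*¼ - 34)*131 = (-7/4 - 34)*131 = -143/4*131 = -18733/4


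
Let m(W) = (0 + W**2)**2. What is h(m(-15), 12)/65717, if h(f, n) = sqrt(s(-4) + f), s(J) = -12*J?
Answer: sqrt(50673)/65717 ≈ 0.0034254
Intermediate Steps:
m(W) = W**4 (m(W) = (W**2)**2 = W**4)
h(f, n) = sqrt(48 + f) (h(f, n) = sqrt(-12*(-4) + f) = sqrt(48 + f))
h(m(-15), 12)/65717 = sqrt(48 + (-15)**4)/65717 = sqrt(48 + 50625)*(1/65717) = sqrt(50673)*(1/65717) = sqrt(50673)/65717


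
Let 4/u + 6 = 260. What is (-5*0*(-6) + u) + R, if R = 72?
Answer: 9146/127 ≈ 72.016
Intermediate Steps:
u = 2/127 (u = 4/(-6 + 260) = 4/254 = 4*(1/254) = 2/127 ≈ 0.015748)
(-5*0*(-6) + u) + R = (-5*0*(-6) + 2/127) + 72 = (0*(-6) + 2/127) + 72 = (0 + 2/127) + 72 = 2/127 + 72 = 9146/127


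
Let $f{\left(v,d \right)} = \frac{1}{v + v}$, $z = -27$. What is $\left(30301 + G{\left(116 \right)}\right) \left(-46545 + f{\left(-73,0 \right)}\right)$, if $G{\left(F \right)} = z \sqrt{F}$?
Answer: $- \frac{205912596871}{146} + \frac{183480417 \sqrt{29}}{73} \approx -1.3968 \cdot 10^{9}$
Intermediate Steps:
$f{\left(v,d \right)} = \frac{1}{2 v}$
$G{\left(F \right)} = - 27 \sqrt{F}$
$\left(30301 + G{\left(116 \right)}\right) \left(-46545 + f{\left(-73,0 \right)}\right) = \left(30301 - 27 \sqrt{116}\right) \left(-46545 + \frac{1}{2 \left(-73\right)}\right) = \left(30301 - 27 \cdot 2 \sqrt{29}\right) \left(-46545 + \frac{1}{2} \left(- \frac{1}{73}\right)\right) = \left(30301 - 54 \sqrt{29}\right) \left(-46545 - \frac{1}{146}\right) = \left(30301 - 54 \sqrt{29}\right) \left(- \frac{6795571}{146}\right) = - \frac{205912596871}{146} + \frac{183480417 \sqrt{29}}{73}$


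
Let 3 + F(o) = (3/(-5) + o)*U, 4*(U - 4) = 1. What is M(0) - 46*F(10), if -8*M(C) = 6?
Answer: -34009/20 ≈ -1700.4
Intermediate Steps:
U = 17/4 (U = 4 + (¼)*1 = 4 + ¼ = 17/4 ≈ 4.2500)
F(o) = -111/20 + 17*o/4 (F(o) = -3 + (3/(-5) + o)*(17/4) = -3 + (3*(-⅕) + o)*(17/4) = -3 + (-⅗ + o)*(17/4) = -3 + (-51/20 + 17*o/4) = -111/20 + 17*o/4)
M(C) = -¾ (M(C) = -⅛*6 = -¾)
M(0) - 46*F(10) = -¾ - 46*(-111/20 + (17/4)*10) = -¾ - 46*(-111/20 + 85/2) = -¾ - 46*739/20 = -¾ - 16997/10 = -34009/20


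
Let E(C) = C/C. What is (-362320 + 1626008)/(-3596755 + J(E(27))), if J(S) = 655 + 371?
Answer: -1263688/3595729 ≈ -0.35144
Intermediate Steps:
E(C) = 1
J(S) = 1026
(-362320 + 1626008)/(-3596755 + J(E(27))) = (-362320 + 1626008)/(-3596755 + 1026) = 1263688/(-3595729) = 1263688*(-1/3595729) = -1263688/3595729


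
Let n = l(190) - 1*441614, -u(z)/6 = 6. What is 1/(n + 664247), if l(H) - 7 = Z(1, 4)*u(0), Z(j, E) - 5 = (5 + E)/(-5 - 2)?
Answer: 7/1557544 ≈ 4.4943e-6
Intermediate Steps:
Z(j, E) = 30/7 - E/7 (Z(j, E) = 5 + (5 + E)/(-5 - 2) = 5 + (5 + E)/(-7) = 5 + (5 + E)*(-⅐) = 5 + (-5/7 - E/7) = 30/7 - E/7)
u(z) = -36 (u(z) = -6*6 = -36)
l(H) = -887/7 (l(H) = 7 + (30/7 - ⅐*4)*(-36) = 7 + (30/7 - 4/7)*(-36) = 7 + (26/7)*(-36) = 7 - 936/7 = -887/7)
n = -3092185/7 (n = -887/7 - 1*441614 = -887/7 - 441614 = -3092185/7 ≈ -4.4174e+5)
1/(n + 664247) = 1/(-3092185/7 + 664247) = 1/(1557544/7) = 7/1557544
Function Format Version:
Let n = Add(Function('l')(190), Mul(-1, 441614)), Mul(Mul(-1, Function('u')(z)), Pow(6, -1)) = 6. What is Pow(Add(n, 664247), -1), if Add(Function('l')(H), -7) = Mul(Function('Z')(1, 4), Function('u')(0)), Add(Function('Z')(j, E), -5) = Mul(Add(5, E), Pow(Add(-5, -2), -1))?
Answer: Rational(7, 1557544) ≈ 4.4943e-6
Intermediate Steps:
Function('Z')(j, E) = Add(Rational(30, 7), Mul(Rational(-1, 7), E)) (Function('Z')(j, E) = Add(5, Mul(Add(5, E), Pow(Add(-5, -2), -1))) = Add(5, Mul(Add(5, E), Pow(-7, -1))) = Add(5, Mul(Add(5, E), Rational(-1, 7))) = Add(5, Add(Rational(-5, 7), Mul(Rational(-1, 7), E))) = Add(Rational(30, 7), Mul(Rational(-1, 7), E)))
Function('u')(z) = -36 (Function('u')(z) = Mul(-6, 6) = -36)
Function('l')(H) = Rational(-887, 7) (Function('l')(H) = Add(7, Mul(Add(Rational(30, 7), Mul(Rational(-1, 7), 4)), -36)) = Add(7, Mul(Add(Rational(30, 7), Rational(-4, 7)), -36)) = Add(7, Mul(Rational(26, 7), -36)) = Add(7, Rational(-936, 7)) = Rational(-887, 7))
n = Rational(-3092185, 7) (n = Add(Rational(-887, 7), Mul(-1, 441614)) = Add(Rational(-887, 7), -441614) = Rational(-3092185, 7) ≈ -4.4174e+5)
Pow(Add(n, 664247), -1) = Pow(Add(Rational(-3092185, 7), 664247), -1) = Pow(Rational(1557544, 7), -1) = Rational(7, 1557544)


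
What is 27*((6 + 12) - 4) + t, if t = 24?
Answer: 402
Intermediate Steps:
27*((6 + 12) - 4) + t = 27*((6 + 12) - 4) + 24 = 27*(18 - 4) + 24 = 27*14 + 24 = 378 + 24 = 402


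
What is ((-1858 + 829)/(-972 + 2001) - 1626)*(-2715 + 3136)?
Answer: -684967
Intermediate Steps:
((-1858 + 829)/(-972 + 2001) - 1626)*(-2715 + 3136) = (-1029/1029 - 1626)*421 = (-1029*1/1029 - 1626)*421 = (-1 - 1626)*421 = -1627*421 = -684967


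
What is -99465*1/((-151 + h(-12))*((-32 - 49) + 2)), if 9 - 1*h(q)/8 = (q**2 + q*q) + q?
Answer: -99465/180673 ≈ -0.55052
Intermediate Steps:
h(q) = 72 - 16*q**2 - 8*q (h(q) = 72 - 8*((q**2 + q*q) + q) = 72 - 8*((q**2 + q**2) + q) = 72 - 8*(2*q**2 + q) = 72 - 8*(q + 2*q**2) = 72 + (-16*q**2 - 8*q) = 72 - 16*q**2 - 8*q)
-99465*1/((-151 + h(-12))*((-32 - 49) + 2)) = -99465*1/((-151 + (72 - 16*(-12)**2 - 8*(-12)))*((-32 - 49) + 2)) = -99465*1/((-151 + (72 - 16*144 + 96))*(-81 + 2)) = -99465*(-1/(79*(-151 + (72 - 2304 + 96)))) = -99465*(-1/(79*(-151 - 2136))) = -99465/((-2287*(-79))) = -99465/180673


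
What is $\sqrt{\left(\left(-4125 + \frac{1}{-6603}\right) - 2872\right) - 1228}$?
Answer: $\frac{2 i \sqrt{89651697657}}{6603} \approx 90.692 i$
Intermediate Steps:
$\sqrt{\left(\left(-4125 + \frac{1}{-6603}\right) - 2872\right) - 1228} = \sqrt{\left(\left(-4125 - \frac{1}{6603}\right) - 2872\right) - 1228} = \sqrt{\left(- \frac{27237376}{6603} - 2872\right) - 1228} = \sqrt{- \frac{46201192}{6603} - 1228} = \sqrt{- \frac{54309676}{6603}} = \frac{2 i \sqrt{89651697657}}{6603}$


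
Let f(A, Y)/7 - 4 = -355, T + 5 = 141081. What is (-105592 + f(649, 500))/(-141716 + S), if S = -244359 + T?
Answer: 108049/244999 ≈ 0.44102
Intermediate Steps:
T = 141076 (T = -5 + 141081 = 141076)
f(A, Y) = -2457 (f(A, Y) = 28 + 7*(-355) = 28 - 2485 = -2457)
S = -103283 (S = -244359 + 141076 = -103283)
(-105592 + f(649, 500))/(-141716 + S) = (-105592 - 2457)/(-141716 - 103283) = -108049/(-244999) = -108049*(-1/244999) = 108049/244999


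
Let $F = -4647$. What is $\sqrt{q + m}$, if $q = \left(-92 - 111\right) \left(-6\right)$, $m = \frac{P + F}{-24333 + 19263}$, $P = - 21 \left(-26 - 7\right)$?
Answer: $\frac{\sqrt{5149345}}{65} \approx 34.911$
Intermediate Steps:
$P = 693$ ($P = \left(-21\right) \left(-33\right) = 693$)
$m = \frac{659}{845}$ ($m = \frac{693 - 4647}{-24333 + 19263} = - \frac{3954}{-5070} = \left(-3954\right) \left(- \frac{1}{5070}\right) = \frac{659}{845} \approx 0.77988$)
$q = 1218$ ($q = \left(-203\right) \left(-6\right) = 1218$)
$\sqrt{q + m} = \sqrt{1218 + \frac{659}{845}} = \sqrt{\frac{1029869}{845}} = \frac{\sqrt{5149345}}{65}$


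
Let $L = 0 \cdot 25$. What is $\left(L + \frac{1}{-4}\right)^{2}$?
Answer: $\frac{1}{16} \approx 0.0625$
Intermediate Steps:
$L = 0$
$\left(L + \frac{1}{-4}\right)^{2} = \left(0 + \frac{1}{-4}\right)^{2} = \left(0 - \frac{1}{4}\right)^{2} = \left(- \frac{1}{4}\right)^{2} = \frac{1}{16}$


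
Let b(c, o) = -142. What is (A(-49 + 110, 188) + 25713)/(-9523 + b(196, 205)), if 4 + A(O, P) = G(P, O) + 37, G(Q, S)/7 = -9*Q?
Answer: -13902/9665 ≈ -1.4384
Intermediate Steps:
G(Q, S) = -63*Q (G(Q, S) = 7*(-9*Q) = -63*Q)
A(O, P) = 33 - 63*P (A(O, P) = -4 + (-63*P + 37) = -4 + (37 - 63*P) = 33 - 63*P)
(A(-49 + 110, 188) + 25713)/(-9523 + b(196, 205)) = ((33 - 63*188) + 25713)/(-9523 - 142) = ((33 - 11844) + 25713)/(-9665) = (-11811 + 25713)*(-1/9665) = 13902*(-1/9665) = -13902/9665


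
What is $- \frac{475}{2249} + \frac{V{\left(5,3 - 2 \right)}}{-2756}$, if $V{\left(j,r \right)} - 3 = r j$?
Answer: $- \frac{25521}{119197} \approx -0.21411$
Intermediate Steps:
$V{\left(j,r \right)} = 3 + j r$ ($V{\left(j,r \right)} = 3 + r j = 3 + j r$)
$- \frac{475}{2249} + \frac{V{\left(5,3 - 2 \right)}}{-2756} = - \frac{475}{2249} + \frac{3 + 5 \left(3 - 2\right)}{-2756} = \left(-475\right) \frac{1}{2249} + \left(3 + 5 \left(3 - 2\right)\right) \left(- \frac{1}{2756}\right) = - \frac{475}{2249} + \left(3 + 5 \cdot 1\right) \left(- \frac{1}{2756}\right) = - \frac{475}{2249} + \left(3 + 5\right) \left(- \frac{1}{2756}\right) = - \frac{475}{2249} + 8 \left(- \frac{1}{2756}\right) = - \frac{475}{2249} - \frac{2}{689} = - \frac{25521}{119197}$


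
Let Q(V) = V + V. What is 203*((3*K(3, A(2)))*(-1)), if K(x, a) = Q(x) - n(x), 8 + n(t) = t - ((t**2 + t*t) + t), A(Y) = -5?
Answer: -19488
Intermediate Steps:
n(t) = -8 - 2*t**2 (n(t) = -8 + (t - ((t**2 + t*t) + t)) = -8 + (t - ((t**2 + t**2) + t)) = -8 + (t - (2*t**2 + t)) = -8 + (t - (t + 2*t**2)) = -8 + (t + (-t - 2*t**2)) = -8 - 2*t**2)
Q(V) = 2*V
K(x, a) = 8 + 2*x + 2*x**2 (K(x, a) = 2*x - (-8 - 2*x**2) = 2*x + (8 + 2*x**2) = 8 + 2*x + 2*x**2)
203*((3*K(3, A(2)))*(-1)) = 203*((3*(8 + 2*3 + 2*3**2))*(-1)) = 203*((3*(8 + 6 + 2*9))*(-1)) = 203*((3*(8 + 6 + 18))*(-1)) = 203*((3*32)*(-1)) = 203*(96*(-1)) = 203*(-96) = -19488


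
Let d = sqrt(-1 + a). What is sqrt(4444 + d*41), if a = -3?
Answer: sqrt(4444 + 82*I) ≈ 66.666 + 0.615*I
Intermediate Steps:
d = 2*I (d = sqrt(-1 - 3) = sqrt(-4) = 2*I ≈ 2.0*I)
sqrt(4444 + d*41) = sqrt(4444 + (2*I)*41) = sqrt(4444 + 82*I)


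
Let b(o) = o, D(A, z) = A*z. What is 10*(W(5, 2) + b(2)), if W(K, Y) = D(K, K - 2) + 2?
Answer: 190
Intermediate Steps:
W(K, Y) = 2 + K*(-2 + K) (W(K, Y) = K*(K - 2) + 2 = K*(-2 + K) + 2 = 2 + K*(-2 + K))
10*(W(5, 2) + b(2)) = 10*((2 + 5*(-2 + 5)) + 2) = 10*((2 + 5*3) + 2) = 10*((2 + 15) + 2) = 10*(17 + 2) = 10*19 = 190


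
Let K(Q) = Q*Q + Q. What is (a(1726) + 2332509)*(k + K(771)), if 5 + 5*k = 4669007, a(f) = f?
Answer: 3569074259514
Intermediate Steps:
K(Q) = Q + Q² (K(Q) = Q² + Q = Q + Q²)
k = 4669002/5 (k = -1 + (⅕)*4669007 = -1 + 4669007/5 = 4669002/5 ≈ 9.3380e+5)
(a(1726) + 2332509)*(k + K(771)) = (1726 + 2332509)*(4669002/5 + 771*(1 + 771)) = 2334235*(4669002/5 + 771*772) = 2334235*(4669002/5 + 595212) = 2334235*(7645062/5) = 3569074259514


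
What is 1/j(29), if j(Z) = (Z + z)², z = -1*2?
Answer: 1/729 ≈ 0.0013717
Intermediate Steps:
z = -2
j(Z) = (-2 + Z)² (j(Z) = (Z - 2)² = (-2 + Z)²)
1/j(29) = 1/((-2 + 29)²) = 1/(27²) = 1/729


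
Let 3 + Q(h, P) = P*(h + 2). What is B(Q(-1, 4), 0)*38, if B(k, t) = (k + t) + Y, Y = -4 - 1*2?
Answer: -190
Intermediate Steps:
Q(h, P) = -3 + P*(2 + h) (Q(h, P) = -3 + P*(h + 2) = -3 + P*(2 + h))
Y = -6 (Y = -4 - 2 = -6)
B(k, t) = -6 + k + t (B(k, t) = (k + t) - 6 = -6 + k + t)
B(Q(-1, 4), 0)*38 = (-6 + (-3 + 2*4 + 4*(-1)) + 0)*38 = (-6 + (-3 + 8 - 4) + 0)*38 = (-6 + 1 + 0)*38 = -5*38 = -190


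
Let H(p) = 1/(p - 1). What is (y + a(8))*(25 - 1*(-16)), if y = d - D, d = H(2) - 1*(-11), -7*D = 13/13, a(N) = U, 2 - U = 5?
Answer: 2624/7 ≈ 374.86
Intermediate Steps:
U = -3 (U = 2 - 1*5 = 2 - 5 = -3)
a(N) = -3
H(p) = 1/(-1 + p)
D = -⅐ (D = -13/(7*13) = -⅐*1 = -⅐ ≈ -0.14286)
d = 12 (d = 1/(-1 + 2) - 1*(-11) = 1/1 + 11 = 1 + 11 = 12)
y = 85/7 (y = 12 - 1*(-⅐) = 12 + ⅐ = 85/7 ≈ 12.143)
(y + a(8))*(25 - 1*(-16)) = (85/7 - 3)*(25 - 1*(-16)) = 64*(25 + 16)/7 = (64/7)*41 = 2624/7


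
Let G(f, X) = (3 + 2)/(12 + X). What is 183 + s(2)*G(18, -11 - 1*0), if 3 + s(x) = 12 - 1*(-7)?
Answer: 263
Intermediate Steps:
G(f, X) = 5/(12 + X)
s(x) = 16 (s(x) = -3 + (12 - 1*(-7)) = -3 + (12 + 7) = -3 + 19 = 16)
183 + s(2)*G(18, -11 - 1*0) = 183 + 16*(5/(12 + (-11 - 1*0))) = 183 + 16*(5/(12 + (-11 + 0))) = 183 + 16*(5/(12 - 11)) = 183 + 16*(5/1) = 183 + 16*(5*1) = 183 + 16*5 = 183 + 80 = 263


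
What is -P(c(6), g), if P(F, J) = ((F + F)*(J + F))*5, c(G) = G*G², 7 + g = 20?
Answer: -494640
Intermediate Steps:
g = 13 (g = -7 + 20 = 13)
c(G) = G³
P(F, J) = 10*F*(F + J) (P(F, J) = ((2*F)*(F + J))*5 = (2*F*(F + J))*5 = 10*F*(F + J))
-P(c(6), g) = -10*6³*(6³ + 13) = -10*216*(216 + 13) = -10*216*229 = -1*494640 = -494640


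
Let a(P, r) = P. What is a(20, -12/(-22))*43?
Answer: 860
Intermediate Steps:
a(20, -12/(-22))*43 = 20*43 = 860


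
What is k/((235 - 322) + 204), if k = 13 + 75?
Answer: 88/117 ≈ 0.75214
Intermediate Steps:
k = 88
k/((235 - 322) + 204) = 88/((235 - 322) + 204) = 88/(-87 + 204) = 88/117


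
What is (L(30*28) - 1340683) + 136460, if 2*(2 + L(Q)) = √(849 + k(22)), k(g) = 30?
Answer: -1204225 + √879/2 ≈ -1.2042e+6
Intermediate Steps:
L(Q) = -2 + √879/2 (L(Q) = -2 + √(849 + 30)/2 = -2 + √879/2)
(L(30*28) - 1340683) + 136460 = ((-2 + √879/2) - 1340683) + 136460 = (-1340685 + √879/2) + 136460 = -1204225 + √879/2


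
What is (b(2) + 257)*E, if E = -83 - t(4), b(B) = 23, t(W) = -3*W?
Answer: -19880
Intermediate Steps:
E = -71 (E = -83 - (-3)*4 = -83 - 1*(-12) = -83 + 12 = -71)
(b(2) + 257)*E = (23 + 257)*(-71) = 280*(-71) = -19880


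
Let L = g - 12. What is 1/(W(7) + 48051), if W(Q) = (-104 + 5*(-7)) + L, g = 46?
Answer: 1/47946 ≈ 2.0857e-5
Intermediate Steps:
L = 34 (L = 46 - 12 = 34)
W(Q) = -105 (W(Q) = (-104 + 5*(-7)) + 34 = (-104 - 35) + 34 = -139 + 34 = -105)
1/(W(7) + 48051) = 1/(-105 + 48051) = 1/47946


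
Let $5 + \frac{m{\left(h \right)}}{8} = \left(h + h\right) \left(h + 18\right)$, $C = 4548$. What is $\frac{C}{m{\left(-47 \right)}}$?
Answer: $\frac{379}{1814} \approx 0.20893$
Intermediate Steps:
$m{\left(h \right)} = -40 + 16 h \left(18 + h\right)$ ($m{\left(h \right)} = -40 + 8 \left(h + h\right) \left(h + 18\right) = -40 + 8 \cdot 2 h \left(18 + h\right) = -40 + 16 h \left(18 + h\right)$)
$\frac{C}{m{\left(-47 \right)}} = \frac{4548}{-40 + 16 \left(-47\right)^{2} + 288 \left(-47\right)} = \frac{4548}{-40 + 16 \cdot 2209 - 13536} = \frac{4548}{-40 + 35344 - 13536} = \frac{4548}{21768} = 4548 \cdot \frac{1}{21768} = \frac{379}{1814}$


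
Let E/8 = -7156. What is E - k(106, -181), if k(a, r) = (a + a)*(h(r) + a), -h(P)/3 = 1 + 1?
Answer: -78448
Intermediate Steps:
E = -57248 (E = 8*(-7156) = -57248)
h(P) = -6 (h(P) = -3*(1 + 1) = -3*2 = -6)
k(a, r) = 2*a*(-6 + a) (k(a, r) = (a + a)*(-6 + a) = (2*a)*(-6 + a) = 2*a*(-6 + a))
E - k(106, -181) = -57248 - 2*106*(-6 + 106) = -57248 - 2*106*100 = -57248 - 1*21200 = -57248 - 21200 = -78448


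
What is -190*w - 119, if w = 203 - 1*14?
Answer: -36029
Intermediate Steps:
w = 189 (w = 203 - 14 = 189)
-190*w - 119 = -190*189 - 119 = -35910 - 119 = -36029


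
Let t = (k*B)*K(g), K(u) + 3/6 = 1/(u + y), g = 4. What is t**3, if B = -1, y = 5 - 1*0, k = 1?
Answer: 343/5832 ≈ 0.058813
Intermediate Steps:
y = 5 (y = 5 + 0 = 5)
K(u) = -1/2 + 1/(5 + u) (K(u) = -1/2 + 1/(u + 5) = -1/2 + 1/(5 + u))
t = 7/18 (t = (1*(-1))*((-3 - 1*4)/(2*(5 + 4))) = -(-3 - 4)/(2*9) = -(-7)/(2*9) = -1*(-7/18) = 7/18 ≈ 0.38889)
t**3 = (7/18)**3 = 343/5832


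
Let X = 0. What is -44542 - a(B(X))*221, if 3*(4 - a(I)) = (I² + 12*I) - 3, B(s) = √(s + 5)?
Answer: -135836/3 + 884*√5 ≈ -43302.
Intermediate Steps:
B(s) = √(5 + s)
a(I) = 5 - 4*I - I²/3 (a(I) = 4 - ((I² + 12*I) - 3)/3 = 4 - (-3 + I² + 12*I)/3 = 4 + (1 - 4*I - I²/3) = 5 - 4*I - I²/3)
-44542 - a(B(X))*221 = -44542 - (5 - 4*√(5 + 0) - (√(5 + 0))²/3)*221 = -44542 - (5 - 4*√5 - (√5)²/3)*221 = -44542 - (5 - 4*√5 - ⅓*5)*221 = -44542 - (5 - 4*√5 - 5/3)*221 = -44542 - (10/3 - 4*√5)*221 = -44542 - (2210/3 - 884*√5) = -44542 + (-2210/3 + 884*√5) = -135836/3 + 884*√5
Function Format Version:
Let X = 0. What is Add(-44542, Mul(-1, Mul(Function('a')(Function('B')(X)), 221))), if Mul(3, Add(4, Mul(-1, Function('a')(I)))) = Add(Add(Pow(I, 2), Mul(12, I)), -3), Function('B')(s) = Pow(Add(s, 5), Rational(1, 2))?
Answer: Add(Rational(-135836, 3), Mul(884, Pow(5, Rational(1, 2)))) ≈ -43302.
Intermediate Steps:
Function('B')(s) = Pow(Add(5, s), Rational(1, 2))
Function('a')(I) = Add(5, Mul(-4, I), Mul(Rational(-1, 3), Pow(I, 2))) (Function('a')(I) = Add(4, Mul(Rational(-1, 3), Add(Add(Pow(I, 2), Mul(12, I)), -3))) = Add(4, Mul(Rational(-1, 3), Add(-3, Pow(I, 2), Mul(12, I)))) = Add(4, Add(1, Mul(-4, I), Mul(Rational(-1, 3), Pow(I, 2)))) = Add(5, Mul(-4, I), Mul(Rational(-1, 3), Pow(I, 2))))
Add(-44542, Mul(-1, Mul(Function('a')(Function('B')(X)), 221))) = Add(-44542, Mul(-1, Mul(Add(5, Mul(-4, Pow(Add(5, 0), Rational(1, 2))), Mul(Rational(-1, 3), Pow(Pow(Add(5, 0), Rational(1, 2)), 2))), 221))) = Add(-44542, Mul(-1, Mul(Add(5, Mul(-4, Pow(5, Rational(1, 2))), Mul(Rational(-1, 3), Pow(Pow(5, Rational(1, 2)), 2))), 221))) = Add(-44542, Mul(-1, Mul(Add(5, Mul(-4, Pow(5, Rational(1, 2))), Mul(Rational(-1, 3), 5)), 221))) = Add(-44542, Mul(-1, Mul(Add(5, Mul(-4, Pow(5, Rational(1, 2))), Rational(-5, 3)), 221))) = Add(-44542, Mul(-1, Mul(Add(Rational(10, 3), Mul(-4, Pow(5, Rational(1, 2)))), 221))) = Add(-44542, Mul(-1, Add(Rational(2210, 3), Mul(-884, Pow(5, Rational(1, 2)))))) = Add(-44542, Add(Rational(-2210, 3), Mul(884, Pow(5, Rational(1, 2))))) = Add(Rational(-135836, 3), Mul(884, Pow(5, Rational(1, 2))))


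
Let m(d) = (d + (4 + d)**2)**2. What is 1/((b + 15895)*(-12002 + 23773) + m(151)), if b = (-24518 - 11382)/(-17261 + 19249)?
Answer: 497/383369128712 ≈ 1.2964e-9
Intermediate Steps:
b = -8975/497 (b = -35900/1988 = -35900*1/1988 = -8975/497 ≈ -18.058)
1/((b + 15895)*(-12002 + 23773) + m(151)) = 1/((-8975/497 + 15895)*(-12002 + 23773) + (151 + (4 + 151)**2)**2) = 1/((7890840/497)*11771 + (151 + 155**2)**2) = 1/(92883077640/497 + (151 + 24025)**2) = 1/(92883077640/497 + 24176**2) = 1/(92883077640/497 + 584478976) = 1/(383369128712/497) = 497/383369128712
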